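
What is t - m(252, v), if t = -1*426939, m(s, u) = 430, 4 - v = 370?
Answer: -427369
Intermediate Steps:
v = -366 (v = 4 - 1*370 = 4 - 370 = -366)
t = -426939
t - m(252, v) = -426939 - 1*430 = -426939 - 430 = -427369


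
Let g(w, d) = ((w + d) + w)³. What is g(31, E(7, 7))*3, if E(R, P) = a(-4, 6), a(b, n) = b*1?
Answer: 585336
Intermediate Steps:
a(b, n) = b
E(R, P) = -4
g(w, d) = (d + 2*w)³ (g(w, d) = ((d + w) + w)³ = (d + 2*w)³)
g(31, E(7, 7))*3 = (-4 + 2*31)³*3 = (-4 + 62)³*3 = 58³*3 = 195112*3 = 585336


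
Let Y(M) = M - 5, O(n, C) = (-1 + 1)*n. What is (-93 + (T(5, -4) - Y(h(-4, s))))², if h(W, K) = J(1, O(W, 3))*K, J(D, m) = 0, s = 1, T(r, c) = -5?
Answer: 8649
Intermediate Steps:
O(n, C) = 0 (O(n, C) = 0*n = 0)
h(W, K) = 0 (h(W, K) = 0*K = 0)
Y(M) = -5 + M
(-93 + (T(5, -4) - Y(h(-4, s))))² = (-93 + (-5 - (-5 + 0)))² = (-93 + (-5 - 1*(-5)))² = (-93 + (-5 + 5))² = (-93 + 0)² = (-93)² = 8649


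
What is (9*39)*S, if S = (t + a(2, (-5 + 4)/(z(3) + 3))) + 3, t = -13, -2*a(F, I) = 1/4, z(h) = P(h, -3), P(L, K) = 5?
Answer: -28431/8 ≈ -3553.9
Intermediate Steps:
z(h) = 5
a(F, I) = -⅛ (a(F, I) = -½/4 = -½*¼ = -⅛)
S = -81/8 (S = (-13 - ⅛) + 3 = -105/8 + 3 = -81/8 ≈ -10.125)
(9*39)*S = (9*39)*(-81/8) = 351*(-81/8) = -28431/8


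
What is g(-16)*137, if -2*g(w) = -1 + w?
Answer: 2329/2 ≈ 1164.5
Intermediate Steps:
g(w) = ½ - w/2 (g(w) = -(-1 + w)/2 = ½ - w/2)
g(-16)*137 = (½ - ½*(-16))*137 = (½ + 8)*137 = (17/2)*137 = 2329/2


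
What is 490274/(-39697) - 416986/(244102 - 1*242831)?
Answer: -160525528/471541 ≈ -340.43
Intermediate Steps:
490274/(-39697) - 416986/(244102 - 1*242831) = 490274*(-1/39697) - 416986/(244102 - 242831) = -4582/371 - 416986/1271 = -160525528/471541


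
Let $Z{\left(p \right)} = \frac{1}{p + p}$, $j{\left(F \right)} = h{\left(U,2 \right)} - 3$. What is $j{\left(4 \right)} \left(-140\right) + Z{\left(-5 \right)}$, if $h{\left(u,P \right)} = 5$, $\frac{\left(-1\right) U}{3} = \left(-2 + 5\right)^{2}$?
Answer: $- \frac{2801}{10} \approx -280.1$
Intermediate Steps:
$U = -27$ ($U = - 3 \left(-2 + 5\right)^{2} = - 3 \cdot 3^{2} = \left(-3\right) 9 = -27$)
$j{\left(F \right)} = 2$ ($j{\left(F \right)} = 5 - 3 = 2$)
$Z{\left(p \right)} = \frac{1}{2 p}$
$j{\left(4 \right)} \left(-140\right) + Z{\left(-5 \right)} = 2 \left(-140\right) + \frac{1}{2 \left(-5\right)} = -280 + \frac{1}{2} \left(- \frac{1}{5}\right) = -280 - \frac{1}{10} = - \frac{2801}{10}$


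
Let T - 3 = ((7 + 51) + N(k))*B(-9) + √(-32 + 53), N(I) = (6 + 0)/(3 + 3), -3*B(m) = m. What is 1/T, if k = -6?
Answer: 60/10793 - √21/32379 ≈ 0.0054176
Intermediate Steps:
B(m) = -m/3
N(I) = 1 (N(I) = 6/6 = 6*(⅙) = 1)
T = 180 + √21 (T = 3 + (((7 + 51) + 1)*(-⅓*(-9)) + √(-32 + 53)) = 3 + ((58 + 1)*3 + √21) = 3 + (59*3 + √21) = 3 + (177 + √21) = 180 + √21 ≈ 184.58)
1/T = 1/(180 + √21)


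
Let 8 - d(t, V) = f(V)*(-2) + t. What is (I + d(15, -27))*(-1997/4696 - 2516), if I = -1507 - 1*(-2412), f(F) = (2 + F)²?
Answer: -6345800421/1174 ≈ -5.4053e+6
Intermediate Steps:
d(t, V) = 8 - t + 2*(2 + V)² (d(t, V) = 8 - ((2 + V)²*(-2) + t) = 8 - (-2*(2 + V)² + t) = 8 - (t - 2*(2 + V)²) = 8 + (-t + 2*(2 + V)²) = 8 - t + 2*(2 + V)²)
I = 905 (I = -1507 + 2412 = 905)
(I + d(15, -27))*(-1997/4696 - 2516) = (905 + (8 - 1*15 + 2*(2 - 27)²))*(-1997/4696 - 2516) = (905 + (8 - 15 + 2*(-25)²))*(-1997*1/4696 - 2516) = (905 + (8 - 15 + 2*625))*(-1997/4696 - 2516) = (905 + (8 - 15 + 1250))*(-11817133/4696) = (905 + 1243)*(-11817133/4696) = 2148*(-11817133/4696) = -6345800421/1174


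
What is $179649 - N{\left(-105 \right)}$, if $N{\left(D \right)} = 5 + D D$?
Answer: $168619$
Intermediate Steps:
$N{\left(D \right)} = 5 + D^{2}$
$179649 - N{\left(-105 \right)} = 179649 - \left(5 + \left(-105\right)^{2}\right) = 179649 - \left(5 + 11025\right) = 179649 - 11030 = 168619$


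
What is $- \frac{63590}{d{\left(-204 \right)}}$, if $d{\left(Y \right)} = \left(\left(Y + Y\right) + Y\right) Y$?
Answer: $- \frac{31795}{62424} \approx -0.50934$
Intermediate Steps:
$d{\left(Y \right)} = 3 Y^{2}$ ($d{\left(Y \right)} = \left(2 Y + Y\right) Y = 3 Y Y = 3 Y^{2}$)
$- \frac{63590}{d{\left(-204 \right)}} = - \frac{63590}{3 \left(-204\right)^{2}} = - \frac{63590}{3 \cdot 41616} = - \frac{63590}{124848} = \left(-63590\right) \frac{1}{124848} = - \frac{31795}{62424}$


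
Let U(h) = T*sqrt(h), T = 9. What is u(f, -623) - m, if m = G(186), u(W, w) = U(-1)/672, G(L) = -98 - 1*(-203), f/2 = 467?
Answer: -105 + 3*I/224 ≈ -105.0 + 0.013393*I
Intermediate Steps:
f = 934 (f = 2*467 = 934)
U(h) = 9*sqrt(h)
G(L) = 105 (G(L) = -98 + 203 = 105)
u(W, w) = 3*I/224 (u(W, w) = (9*sqrt(-1))/672 = (9*I)*(1/672) = 3*I/224)
m = 105
u(f, -623) - m = 3*I/224 - 1*105 = 3*I/224 - 105 = -105 + 3*I/224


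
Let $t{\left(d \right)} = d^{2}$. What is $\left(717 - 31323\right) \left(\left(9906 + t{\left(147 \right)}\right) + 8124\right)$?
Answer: $-1213191234$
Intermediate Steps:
$\left(717 - 31323\right) \left(\left(9906 + t{\left(147 \right)}\right) + 8124\right) = \left(717 - 31323\right) \left(\left(9906 + 147^{2}\right) + 8124\right) = - 30606 \left(\left(9906 + 21609\right) + 8124\right) = - 30606 \left(31515 + 8124\right) = \left(-30606\right) 39639 = -1213191234$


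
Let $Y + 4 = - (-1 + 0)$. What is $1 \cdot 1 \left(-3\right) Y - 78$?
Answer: $-69$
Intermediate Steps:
$Y = -3$ ($Y = -4 - \left(-1 + 0\right) = -4 - -1 = -4 + 1 = -3$)
$1 \cdot 1 \left(-3\right) Y - 78 = 1 \cdot 1 \left(-3\right) \left(-3\right) - 78 = 1 \left(-3\right) \left(-3\right) - 78 = \left(-3\right) \left(-3\right) - 78 = 9 - 78 = -69$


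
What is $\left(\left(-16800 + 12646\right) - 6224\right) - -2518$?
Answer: $-7860$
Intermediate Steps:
$\left(\left(-16800 + 12646\right) - 6224\right) - -2518 = \left(-4154 - 6224\right) + 2518 = -10378 + 2518 = -7860$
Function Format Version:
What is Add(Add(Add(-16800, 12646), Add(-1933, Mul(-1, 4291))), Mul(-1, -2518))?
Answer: -7860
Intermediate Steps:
Add(Add(Add(-16800, 12646), Add(-1933, Mul(-1, 4291))), Mul(-1, -2518)) = Add(Add(-4154, Add(-1933, -4291)), 2518) = Add(Add(-4154, -6224), 2518) = Add(-10378, 2518) = -7860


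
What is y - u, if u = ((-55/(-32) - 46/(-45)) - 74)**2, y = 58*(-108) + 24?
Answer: -23468691769/2073600 ≈ -11318.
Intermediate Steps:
y = -6240 (y = -6264 + 24 = -6240)
u = 10529427769/2073600 (u = ((-55*(-1/32) - 46*(-1/45)) - 74)**2 = ((55/32 + 46/45) - 74)**2 = (3947/1440 - 74)**2 = (-102613/1440)**2 = 10529427769/2073600 ≈ 5077.9)
y - u = -6240 - 1*10529427769/2073600 = -6240 - 10529427769/2073600 = -23468691769/2073600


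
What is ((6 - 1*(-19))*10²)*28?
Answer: 70000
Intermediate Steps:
((6 - 1*(-19))*10²)*28 = ((6 + 19)*100)*28 = (25*100)*28 = 2500*28 = 70000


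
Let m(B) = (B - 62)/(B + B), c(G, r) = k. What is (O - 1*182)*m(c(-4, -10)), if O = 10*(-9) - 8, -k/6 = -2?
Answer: 1750/3 ≈ 583.33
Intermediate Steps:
k = 12 (k = -6*(-2) = 12)
c(G, r) = 12
O = -98 (O = -90 - 8 = -98)
m(B) = (-62 + B)/(2*B) (m(B) = (-62 + B)/((2*B)) = (-62 + B)*(1/(2*B)) = (-62 + B)/(2*B))
(O - 1*182)*m(c(-4, -10)) = (-98 - 1*182)*((1/2)*(-62 + 12)/12) = (-98 - 182)*((1/2)*(1/12)*(-50)) = -280*(-25/12) = 1750/3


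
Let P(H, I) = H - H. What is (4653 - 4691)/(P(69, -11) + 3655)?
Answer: -38/3655 ≈ -0.010397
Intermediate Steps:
P(H, I) = 0
(4653 - 4691)/(P(69, -11) + 3655) = (4653 - 4691)/(0 + 3655) = -38/3655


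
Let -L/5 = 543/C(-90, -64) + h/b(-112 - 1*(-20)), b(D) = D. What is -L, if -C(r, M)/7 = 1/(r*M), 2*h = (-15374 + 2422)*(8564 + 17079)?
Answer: 1093377395/161 ≈ 6.7912e+6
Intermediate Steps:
h = -166064068 (h = ((-15374 + 2422)*(8564 + 17079))/2 = (-12952*25643)/2 = (½)*(-332128136) = -166064068)
C(r, M) = -7/(M*r) (C(r, M) = -7*1/(M*r) = -7/(M*r))
L = -1093377395/161 (L = -5*(543/((-7/(-64*(-90)))) - 166064068/(-112 - 1*(-20))) = -5*(543/((-7*(-1/64)*(-1/90))) - 166064068/(-112 + 20)) = -5*(543/(-7/5760) - 166064068/(-92)) = -5*(543*(-5760/7) - 166064068*(-1/92)) = -5*(-3127680/7 + 41516017/23) = -5*218675479/161 = -1093377395/161 ≈ -6.7912e+6)
-L = -1*(-1093377395/161) = 1093377395/161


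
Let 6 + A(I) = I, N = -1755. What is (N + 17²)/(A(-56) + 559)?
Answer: -1466/497 ≈ -2.9497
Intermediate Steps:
A(I) = -6 + I
(N + 17²)/(A(-56) + 559) = (-1755 + 17²)/((-6 - 56) + 559) = (-1755 + 289)/(-62 + 559) = -1466/497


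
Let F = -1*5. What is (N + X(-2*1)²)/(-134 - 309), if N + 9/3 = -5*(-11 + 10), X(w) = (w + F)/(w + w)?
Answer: -81/7088 ≈ -0.011428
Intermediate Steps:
F = -5
X(w) = (-5 + w)/(2*w) (X(w) = (w - 5)/(w + w) = (-5 + w)/((2*w)) = (-5 + w)*(1/(2*w)) = (-5 + w)/(2*w))
N = 2 (N = -3 - 5*(-11 + 10) = -3 - 5*(-1) = -3 + 5 = 2)
(N + X(-2*1)²)/(-134 - 309) = (2 + ((-5 - 2*1)/(2*((-2*1))))²)/(-134 - 309) = (2 + ((½)*(-5 - 2)/(-2))²)/(-443) = (2 + ((½)*(-½)*(-7))²)*(-1/443) = (2 + (7/4)²)*(-1/443) = (2 + 49/16)*(-1/443) = (81/16)*(-1/443) = -81/7088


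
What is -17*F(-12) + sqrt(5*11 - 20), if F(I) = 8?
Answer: -136 + sqrt(35) ≈ -130.08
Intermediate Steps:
-17*F(-12) + sqrt(5*11 - 20) = -17*8 + sqrt(5*11 - 20) = -136 + sqrt(55 - 20) = -136 + sqrt(35)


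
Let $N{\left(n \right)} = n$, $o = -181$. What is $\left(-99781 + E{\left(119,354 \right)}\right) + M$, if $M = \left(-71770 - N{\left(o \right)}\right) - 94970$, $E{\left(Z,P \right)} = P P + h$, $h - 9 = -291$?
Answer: $-141306$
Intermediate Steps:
$h = -282$ ($h = 9 - 291 = -282$)
$E{\left(Z,P \right)} = -282 + P^{2}$ ($E{\left(Z,P \right)} = P P - 282 = P^{2} - 282 = -282 + P^{2}$)
$M = -166559$ ($M = \left(-71770 - -181\right) - 94970 = \left(-71770 + 181\right) - 94970 = -71589 - 94970 = -166559$)
$\left(-99781 + E{\left(119,354 \right)}\right) + M = \left(-99781 - \left(282 - 354^{2}\right)\right) - 166559 = \left(-99781 + \left(-282 + 125316\right)\right) - 166559 = \left(-99781 + 125034\right) - 166559 = 25253 - 166559 = -141306$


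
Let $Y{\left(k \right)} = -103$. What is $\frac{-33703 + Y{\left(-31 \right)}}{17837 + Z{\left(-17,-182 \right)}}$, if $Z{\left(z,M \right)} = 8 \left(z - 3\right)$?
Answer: $- \frac{33806}{17677} \approx -1.9124$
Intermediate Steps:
$Z{\left(z,M \right)} = -24 + 8 z$ ($Z{\left(z,M \right)} = 8 \left(-3 + z\right) = -24 + 8 z$)
$\frac{-33703 + Y{\left(-31 \right)}}{17837 + Z{\left(-17,-182 \right)}} = \frac{-33703 - 103}{17837 + \left(-24 + 8 \left(-17\right)\right)} = - \frac{33806}{17837 - 160} = - \frac{33806}{17677}$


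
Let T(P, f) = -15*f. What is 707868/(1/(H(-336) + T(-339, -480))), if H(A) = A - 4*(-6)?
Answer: 4875794784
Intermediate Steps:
H(A) = 24 + A (H(A) = A + 24 = 24 + A)
707868/(1/(H(-336) + T(-339, -480))) = 707868/(1/((24 - 336) - 15*(-480))) = 707868/(1/(-312 + 7200)) = 707868/(1/6888) = 707868*6888 = 4875794784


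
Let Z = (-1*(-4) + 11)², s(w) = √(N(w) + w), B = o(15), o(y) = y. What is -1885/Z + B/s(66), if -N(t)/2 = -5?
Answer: -377/45 + 15*√19/38 ≈ -6.6572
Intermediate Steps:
N(t) = 10 (N(t) = -2*(-5) = 10)
B = 15
s(w) = √(10 + w)
Z = 225 (Z = (4 + 11)² = 15² = 225)
-1885/Z + B/s(66) = -1885/225 + 15/(√(10 + 66)) = -1885*1/225 + 15/(√76) = -377/45 + 15/((2*√19)) = -377/45 + 15*(√19/38) = -377/45 + 15*√19/38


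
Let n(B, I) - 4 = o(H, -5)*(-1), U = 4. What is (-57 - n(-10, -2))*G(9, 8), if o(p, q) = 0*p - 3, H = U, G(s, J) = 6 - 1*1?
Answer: -320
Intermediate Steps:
G(s, J) = 5 (G(s, J) = 6 - 1 = 5)
H = 4
o(p, q) = -3 (o(p, q) = 0 - 3 = -3)
n(B, I) = 7 (n(B, I) = 4 - 3*(-1) = 4 + 3 = 7)
(-57 - n(-10, -2))*G(9, 8) = (-57 - 1*7)*5 = (-57 - 7)*5 = -64*5 = -320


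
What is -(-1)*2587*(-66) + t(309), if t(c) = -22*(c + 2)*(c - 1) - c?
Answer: -2278387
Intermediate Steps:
t(c) = -c - 22*(-1 + c)*(2 + c) (t(c) = -22*(2 + c)*(-1 + c) - c = -22*(-1 + c)*(2 + c) - c = -c - 22*(-1 + c)*(2 + c))
-(-1)*2587*(-66) + t(309) = -(-1)*2587*(-66) + (44 - 23*309 - 22*309²) = -(-1)*(-170742) + (44 - 7107 - 22*95481) = -1*170742 + (44 - 7107 - 2100582) = -170742 - 2107645 = -2278387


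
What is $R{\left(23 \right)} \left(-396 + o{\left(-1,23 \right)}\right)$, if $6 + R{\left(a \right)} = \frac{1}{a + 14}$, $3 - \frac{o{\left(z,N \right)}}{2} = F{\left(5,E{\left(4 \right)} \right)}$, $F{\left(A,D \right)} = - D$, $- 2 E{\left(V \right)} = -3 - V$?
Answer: $\frac{84643}{37} \approx 2287.6$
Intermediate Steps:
$E{\left(V \right)} = \frac{3}{2} + \frac{V}{2}$ ($E{\left(V \right)} = - \frac{-3 - V}{2} = \frac{3}{2} + \frac{V}{2}$)
$o{\left(z,N \right)} = 13$ ($o{\left(z,N \right)} = 6 - 2 \left(- (\frac{3}{2} + \frac{1}{2} \cdot 4)\right) = 6 - 2 \left(- (\frac{3}{2} + 2)\right) = 6 - 2 \left(\left(-1\right) \frac{7}{2}\right) = 6 - -7 = 6 + 7 = 13$)
$R{\left(a \right)} = -6 + \frac{1}{14 + a}$ ($R{\left(a \right)} = -6 + \frac{1}{a + 14} = -6 + \frac{1}{14 + a}$)
$R{\left(23 \right)} \left(-396 + o{\left(-1,23 \right)}\right) = \frac{-83 - 138}{14 + 23} \left(-396 + 13\right) = \frac{-83 - 138}{37} \left(-383\right) = \frac{1}{37} \left(-221\right) \left(-383\right) = \left(- \frac{221}{37}\right) \left(-383\right) = \frac{84643}{37}$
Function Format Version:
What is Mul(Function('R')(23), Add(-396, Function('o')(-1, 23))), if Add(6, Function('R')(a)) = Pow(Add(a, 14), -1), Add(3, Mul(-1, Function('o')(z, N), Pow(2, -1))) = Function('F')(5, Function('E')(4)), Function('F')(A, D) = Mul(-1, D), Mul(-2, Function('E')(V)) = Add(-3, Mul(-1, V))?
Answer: Rational(84643, 37) ≈ 2287.6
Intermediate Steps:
Function('E')(V) = Add(Rational(3, 2), Mul(Rational(1, 2), V)) (Function('E')(V) = Mul(Rational(-1, 2), Add(-3, Mul(-1, V))) = Add(Rational(3, 2), Mul(Rational(1, 2), V)))
Function('o')(z, N) = 13 (Function('o')(z, N) = Add(6, Mul(-2, Mul(-1, Add(Rational(3, 2), Mul(Rational(1, 2), 4))))) = Add(6, Mul(-2, Mul(-1, Add(Rational(3, 2), 2)))) = Add(6, Mul(-2, Mul(-1, Rational(7, 2)))) = Add(6, Mul(-2, Rational(-7, 2))) = Add(6, 7) = 13)
Function('R')(a) = Add(-6, Pow(Add(14, a), -1)) (Function('R')(a) = Add(-6, Pow(Add(a, 14), -1)) = Add(-6, Pow(Add(14, a), -1)))
Mul(Function('R')(23), Add(-396, Function('o')(-1, 23))) = Mul(Mul(Pow(Add(14, 23), -1), Add(-83, Mul(-6, 23))), Add(-396, 13)) = Mul(Mul(Pow(37, -1), Add(-83, -138)), -383) = Mul(Mul(Rational(1, 37), -221), -383) = Mul(Rational(-221, 37), -383) = Rational(84643, 37)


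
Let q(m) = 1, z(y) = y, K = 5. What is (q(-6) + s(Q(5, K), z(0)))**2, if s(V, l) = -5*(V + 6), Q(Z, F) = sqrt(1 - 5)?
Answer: 741 + 580*I ≈ 741.0 + 580.0*I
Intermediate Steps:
Q(Z, F) = 2*I (Q(Z, F) = sqrt(-4) = 2*I)
s(V, l) = -30 - 5*V (s(V, l) = -5*(6 + V) = -30 - 5*V)
(q(-6) + s(Q(5, K), z(0)))**2 = (1 + (-30 - 10*I))**2 = (-29 - 10*I)**2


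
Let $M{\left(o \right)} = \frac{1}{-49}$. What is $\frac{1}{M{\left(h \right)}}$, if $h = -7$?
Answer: $-49$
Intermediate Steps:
$M{\left(o \right)} = - \frac{1}{49}$
$\frac{1}{M{\left(h \right)}} = \frac{1}{- \frac{1}{49}} = -49$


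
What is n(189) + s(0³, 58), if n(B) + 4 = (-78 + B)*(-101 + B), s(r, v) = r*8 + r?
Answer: 9764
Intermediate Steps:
s(r, v) = 9*r (s(r, v) = 8*r + r = 9*r)
n(B) = -4 + (-101 + B)*(-78 + B) (n(B) = -4 + (-78 + B)*(-101 + B) = -4 + (-101 + B)*(-78 + B))
n(189) + s(0³, 58) = (7874 + 189² - 179*189) + 9*0³ = (7874 + 35721 - 33831) + 9*0 = 9764 + 0 = 9764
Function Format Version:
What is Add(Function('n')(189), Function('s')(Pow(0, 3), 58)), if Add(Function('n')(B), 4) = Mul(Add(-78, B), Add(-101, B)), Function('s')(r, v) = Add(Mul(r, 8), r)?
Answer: 9764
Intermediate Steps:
Function('s')(r, v) = Mul(9, r) (Function('s')(r, v) = Add(Mul(8, r), r) = Mul(9, r))
Function('n')(B) = Add(-4, Mul(Add(-101, B), Add(-78, B))) (Function('n')(B) = Add(-4, Mul(Add(-78, B), Add(-101, B))) = Add(-4, Mul(Add(-101, B), Add(-78, B))))
Add(Function('n')(189), Function('s')(Pow(0, 3), 58)) = Add(Add(7874, Pow(189, 2), Mul(-179, 189)), Mul(9, Pow(0, 3))) = Add(Add(7874, 35721, -33831), Mul(9, 0)) = Add(9764, 0) = 9764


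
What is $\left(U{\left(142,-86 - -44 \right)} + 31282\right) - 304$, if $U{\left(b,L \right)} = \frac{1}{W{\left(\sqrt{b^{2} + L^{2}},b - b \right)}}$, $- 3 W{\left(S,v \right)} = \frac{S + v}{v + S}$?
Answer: $30975$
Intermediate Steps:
$W{\left(S,v \right)} = - \frac{1}{3}$ ($W{\left(S,v \right)} = - \frac{\left(S + v\right) \frac{1}{v + S}}{3} = - \frac{\left(S + v\right) \frac{1}{S + v}}{3} = \left(- \frac{1}{3}\right) 1 = - \frac{1}{3}$)
$U{\left(b,L \right)} = -3$ ($U{\left(b,L \right)} = \frac{1}{- \frac{1}{3}} = -3$)
$\left(U{\left(142,-86 - -44 \right)} + 31282\right) - 304 = \left(-3 + 31282\right) - 304 = 31279 - 304 = 30975$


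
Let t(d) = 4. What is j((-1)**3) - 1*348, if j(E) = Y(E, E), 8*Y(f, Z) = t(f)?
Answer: -695/2 ≈ -347.50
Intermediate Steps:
Y(f, Z) = 1/2 (Y(f, Z) = (1/8)*4 = 1/2)
j(E) = 1/2
j((-1)**3) - 1*348 = 1/2 - 1*348 = 1/2 - 348 = -695/2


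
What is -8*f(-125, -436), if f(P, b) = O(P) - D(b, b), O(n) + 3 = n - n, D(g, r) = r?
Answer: -3464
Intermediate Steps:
O(n) = -3 (O(n) = -3 + (n - n) = -3 + 0 = -3)
f(P, b) = -3 - b
-8*f(-125, -436) = -8*(-3 - 1*(-436)) = -8*(-3 + 436) = -8*433 = -3464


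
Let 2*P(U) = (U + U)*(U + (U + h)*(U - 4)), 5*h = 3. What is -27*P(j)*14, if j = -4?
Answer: 175392/5 ≈ 35078.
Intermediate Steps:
h = ⅗ (h = (⅕)*3 = ⅗ ≈ 0.60000)
P(U) = U*(U + (-4 + U)*(⅗ + U)) (P(U) = ((U + U)*(U + (U + ⅗)*(U - 4)))/2 = ((2*U)*(U + (⅗ + U)*(-4 + U)))/2 = ((2*U)*(U + (-4 + U)*(⅗ + U)))/2 = (2*U*(U + (-4 + U)*(⅗ + U)))/2 = U*(U + (-4 + U)*(⅗ + U)))
-27*P(j)*14 = -27*(-4)*(-12 - 12*(-4) + 5*(-4)²)/5*14 = -27*(-4)*(-12 + 48 + 5*16)/5*14 = -27*(-4)*(-12 + 48 + 80)/5*14 = -27*(-4)*116/5*14 = -27*(-464/5)*14 = (12528/5)*14 = 175392/5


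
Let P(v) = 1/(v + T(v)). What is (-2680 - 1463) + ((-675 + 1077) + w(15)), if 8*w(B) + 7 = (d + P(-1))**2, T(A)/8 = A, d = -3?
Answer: -2423951/648 ≈ -3740.7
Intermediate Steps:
T(A) = 8*A
P(v) = 1/(9*v) (P(v) = 1/(v + 8*v) = 1/(9*v))
w(B) = 217/648 (w(B) = -7/8 + (-3 + (1/9)/(-1))**2/8 = -7/8 + (-3 + (1/9)*(-1))**2/8 = -7/8 + (-3 - 1/9)**2/8 = -7/8 + (-28/9)**2/8 = -7/8 + (1/8)*(784/81) = -7/8 + 98/81 = 217/648)
(-2680 - 1463) + ((-675 + 1077) + w(15)) = (-2680 - 1463) + ((-675 + 1077) + 217/648) = -4143 + (402 + 217/648) = -4143 + 260713/648 = -2423951/648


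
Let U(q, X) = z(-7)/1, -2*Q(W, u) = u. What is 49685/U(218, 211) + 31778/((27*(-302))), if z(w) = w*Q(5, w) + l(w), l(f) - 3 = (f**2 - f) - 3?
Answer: 44903387/28539 ≈ 1573.4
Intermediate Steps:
Q(W, u) = -u/2
l(f) = f**2 - f (l(f) = 3 + ((f**2 - f) - 3) = 3 + (-3 + f**2 - f) = f**2 - f)
z(w) = -w**2/2 + w*(-1 + w) (z(w) = w*(-w/2) + w*(-1 + w) = -w**2/2 + w*(-1 + w))
U(q, X) = 63/2 (U(q, X) = ((1/2)*(-7)*(-2 - 7))/1 = ((1/2)*(-7)*(-9))*1 = (63/2)*1 = 63/2)
49685/U(218, 211) + 31778/((27*(-302))) = 49685/(63/2) + 31778/((27*(-302))) = 49685*(2/63) + 31778/(-8154) = 99370/63 + 31778*(-1/8154) = 99370/63 - 15889/4077 = 44903387/28539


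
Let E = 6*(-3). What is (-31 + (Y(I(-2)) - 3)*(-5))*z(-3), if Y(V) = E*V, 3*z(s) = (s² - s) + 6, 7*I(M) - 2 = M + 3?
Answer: 948/7 ≈ 135.43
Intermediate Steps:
I(M) = 5/7 + M/7 (I(M) = 2/7 + (M + 3)/7 = 2/7 + (3 + M)/7 = 2/7 + (3/7 + M/7) = 5/7 + M/7)
E = -18
z(s) = 2 - s/3 + s²/3 (z(s) = ((s² - s) + 6)/3 = (6 + s² - s)/3 = 2 - s/3 + s²/3)
Y(V) = -18*V
(-31 + (Y(I(-2)) - 3)*(-5))*z(-3) = (-31 + (-18*(5/7 + (⅐)*(-2)) - 3)*(-5))*(2 - ⅓*(-3) + (⅓)*(-3)²) = (-31 + (-18*(5/7 - 2/7) - 3)*(-5))*(2 + 1 + (⅓)*9) = (-31 + (-18*3/7 - 3)*(-5))*(2 + 1 + 3) = (-31 + (-54/7 - 3)*(-5))*6 = (-31 - 75/7*(-5))*6 = (-31 + 375/7)*6 = (158/7)*6 = 948/7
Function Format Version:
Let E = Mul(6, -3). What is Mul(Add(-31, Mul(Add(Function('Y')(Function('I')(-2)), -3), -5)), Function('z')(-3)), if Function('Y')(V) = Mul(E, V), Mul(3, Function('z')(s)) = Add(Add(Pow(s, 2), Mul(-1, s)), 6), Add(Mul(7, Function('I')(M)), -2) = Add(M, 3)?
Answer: Rational(948, 7) ≈ 135.43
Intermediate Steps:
Function('I')(M) = Add(Rational(5, 7), Mul(Rational(1, 7), M)) (Function('I')(M) = Add(Rational(2, 7), Mul(Rational(1, 7), Add(M, 3))) = Add(Rational(2, 7), Mul(Rational(1, 7), Add(3, M))) = Add(Rational(2, 7), Add(Rational(3, 7), Mul(Rational(1, 7), M))) = Add(Rational(5, 7), Mul(Rational(1, 7), M)))
E = -18
Function('z')(s) = Add(2, Mul(Rational(-1, 3), s), Mul(Rational(1, 3), Pow(s, 2))) (Function('z')(s) = Mul(Rational(1, 3), Add(Add(Pow(s, 2), Mul(-1, s)), 6)) = Mul(Rational(1, 3), Add(6, Pow(s, 2), Mul(-1, s))) = Add(2, Mul(Rational(-1, 3), s), Mul(Rational(1, 3), Pow(s, 2))))
Function('Y')(V) = Mul(-18, V)
Mul(Add(-31, Mul(Add(Function('Y')(Function('I')(-2)), -3), -5)), Function('z')(-3)) = Mul(Add(-31, Mul(Add(Mul(-18, Add(Rational(5, 7), Mul(Rational(1, 7), -2))), -3), -5)), Add(2, Mul(Rational(-1, 3), -3), Mul(Rational(1, 3), Pow(-3, 2)))) = Mul(Add(-31, Mul(Add(Mul(-18, Add(Rational(5, 7), Rational(-2, 7))), -3), -5)), Add(2, 1, Mul(Rational(1, 3), 9))) = Mul(Add(-31, Mul(Add(Mul(-18, Rational(3, 7)), -3), -5)), Add(2, 1, 3)) = Mul(Add(-31, Mul(Add(Rational(-54, 7), -3), -5)), 6) = Mul(Add(-31, Mul(Rational(-75, 7), -5)), 6) = Mul(Add(-31, Rational(375, 7)), 6) = Mul(Rational(158, 7), 6) = Rational(948, 7)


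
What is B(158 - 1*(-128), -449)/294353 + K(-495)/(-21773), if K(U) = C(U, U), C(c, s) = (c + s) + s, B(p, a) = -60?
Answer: 435807825/6408947869 ≈ 0.068000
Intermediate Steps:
C(c, s) = c + 2*s
K(U) = 3*U (K(U) = U + 2*U = 3*U)
B(158 - 1*(-128), -449)/294353 + K(-495)/(-21773) = -60/294353 + (3*(-495))/(-21773) = -60*1/294353 - 1485*(-1/21773) = -60/294353 + 1485/21773 = 435807825/6408947869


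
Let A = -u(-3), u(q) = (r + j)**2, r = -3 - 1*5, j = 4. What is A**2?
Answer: 256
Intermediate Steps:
r = -8 (r = -3 - 5 = -8)
u(q) = 16 (u(q) = (-8 + 4)**2 = (-4)**2 = 16)
A = -16 (A = -1*16 = -16)
A**2 = (-16)**2 = 256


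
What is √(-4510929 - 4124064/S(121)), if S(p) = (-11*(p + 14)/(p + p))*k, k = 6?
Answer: I*√8907807705/45 ≈ 2097.4*I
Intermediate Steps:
S(p) = -33*(14 + p)/p (S(p) = -11*(p + 14)/(p + p)*6 = -11*(14 + p)/(2*p)*6 = -33*(14 + p)/p)
√(-4510929 - 4124064/S(121)) = √(-4510929 - 4124064/(-33 - 462/121)) = √(-4510929 - 4124064/(-33 - 462*1/121)) = √(-4510929 - 4124064/(-33 - 42/11)) = √(-4510929 - 4124064/(-405/11)) = √(-4510929 - 4124064*(-11/405)) = √(-4510929 + 15121568/135) = √(-593853847/135) = I*√8907807705/45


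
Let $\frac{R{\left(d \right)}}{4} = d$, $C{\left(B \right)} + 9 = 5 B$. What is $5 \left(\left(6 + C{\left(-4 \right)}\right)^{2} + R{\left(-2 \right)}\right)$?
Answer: $2605$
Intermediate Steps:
$C{\left(B \right)} = -9 + 5 B$
$R{\left(d \right)} = 4 d$
$5 \left(\left(6 + C{\left(-4 \right)}\right)^{2} + R{\left(-2 \right)}\right) = 5 \left(\left(6 + \left(-9 + 5 \left(-4\right)\right)\right)^{2} + 4 \left(-2\right)\right) = 5 \left(\left(6 - 29\right)^{2} - 8\right) = 5 \left(\left(-23\right)^{2} - 8\right) = 5 \left(529 - 8\right) = 5 \cdot 521 = 2605$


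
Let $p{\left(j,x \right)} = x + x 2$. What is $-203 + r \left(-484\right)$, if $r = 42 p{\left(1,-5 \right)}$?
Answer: $304717$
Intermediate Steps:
$p{\left(j,x \right)} = 3 x$ ($p{\left(j,x \right)} = x + 2 x = 3 x$)
$r = -630$ ($r = 42 \cdot 3 \left(-5\right) = 42 \left(-15\right) = -630$)
$-203 + r \left(-484\right) = -203 - -304920 = -203 + 304920 = 304717$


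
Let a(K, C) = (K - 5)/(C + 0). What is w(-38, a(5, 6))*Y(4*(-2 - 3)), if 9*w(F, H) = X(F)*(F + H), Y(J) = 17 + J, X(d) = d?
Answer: -1444/3 ≈ -481.33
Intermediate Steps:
a(K, C) = (-5 + K)/C
w(F, H) = F*(F + H)/9 (w(F, H) = (F*(F + H))/9 = F*(F + H)/9)
w(-38, a(5, 6))*Y(4*(-2 - 3)) = ((⅑)*(-38)*(-38 + (-5 + 5)/6))*(17 + 4*(-2 - 3)) = ((⅑)*(-38)*(-38 + (⅙)*0))*(17 + 4*(-5)) = ((⅑)*(-38)*(-38 + 0))*(17 - 20) = ((⅑)*(-38)*(-38))*(-3) = (1444/9)*(-3) = -1444/3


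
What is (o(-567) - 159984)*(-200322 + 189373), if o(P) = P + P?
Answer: 1764080982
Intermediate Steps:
o(P) = 2*P
(o(-567) - 159984)*(-200322 + 189373) = (2*(-567) - 159984)*(-200322 + 189373) = (-1134 - 159984)*(-10949) = -161118*(-10949) = 1764080982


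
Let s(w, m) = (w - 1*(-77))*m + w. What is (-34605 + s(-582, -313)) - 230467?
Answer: -107589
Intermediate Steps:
s(w, m) = w + m*(77 + w) (s(w, m) = (w + 77)*m + w = (77 + w)*m + w = m*(77 + w) + w = w + m*(77 + w))
(-34605 + s(-582, -313)) - 230467 = (-34605 + (-582 + 77*(-313) - 313*(-582))) - 230467 = (-34605 + (-582 - 24101 + 182166)) - 230467 = (-34605 + 157483) - 230467 = 122878 - 230467 = -107589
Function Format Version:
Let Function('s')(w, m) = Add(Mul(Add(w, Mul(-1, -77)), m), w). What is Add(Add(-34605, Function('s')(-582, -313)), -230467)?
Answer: -107589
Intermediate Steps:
Function('s')(w, m) = Add(w, Mul(m, Add(77, w))) (Function('s')(w, m) = Add(Mul(Add(w, 77), m), w) = Add(Mul(Add(77, w), m), w) = Add(Mul(m, Add(77, w)), w) = Add(w, Mul(m, Add(77, w))))
Add(Add(-34605, Function('s')(-582, -313)), -230467) = Add(Add(-34605, Add(-582, Mul(77, -313), Mul(-313, -582))), -230467) = Add(Add(-34605, Add(-582, -24101, 182166)), -230467) = Add(Add(-34605, 157483), -230467) = Add(122878, -230467) = -107589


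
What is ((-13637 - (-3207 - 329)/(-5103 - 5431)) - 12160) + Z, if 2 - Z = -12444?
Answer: -70321485/5267 ≈ -13351.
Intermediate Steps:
Z = 12446 (Z = 2 - 1*(-12444) = 2 + 12444 = 12446)
((-13637 - (-3207 - 329)/(-5103 - 5431)) - 12160) + Z = ((-13637 - (-3207 - 329)/(-5103 - 5431)) - 12160) + 12446 = ((-13637 - (-3536)/(-10534)) - 12160) + 12446 = ((-13637 - (-3536)*(-1)/10534) - 12160) + 12446 = ((-13637 - 1*1768/5267) - 12160) + 12446 = ((-13637 - 1768/5267) - 12160) + 12446 = (-71827847/5267 - 12160) + 12446 = -135874567/5267 + 12446 = -70321485/5267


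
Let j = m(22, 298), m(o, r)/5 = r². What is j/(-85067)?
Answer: -444020/85067 ≈ -5.2197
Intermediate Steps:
m(o, r) = 5*r²
j = 444020 (j = 5*298² = 5*88804 = 444020)
j/(-85067) = 444020/(-85067) = 444020*(-1/85067) = -444020/85067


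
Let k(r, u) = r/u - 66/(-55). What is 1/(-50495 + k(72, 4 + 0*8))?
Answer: -5/252379 ≈ -1.9811e-5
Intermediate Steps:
k(r, u) = 6/5 + r/u (k(r, u) = r/u - 66*(-1/55) = r/u + 6/5 = 6/5 + r/u)
1/(-50495 + k(72, 4 + 0*8)) = 1/(-50495 + (6/5 + 72/(4 + 0*8))) = 1/(-50495 + (6/5 + 72/(4 + 0))) = 1/(-50495 + (6/5 + 72/4)) = 1/(-50495 + (6/5 + 72*(¼))) = 1/(-50495 + (6/5 + 18)) = 1/(-50495 + 96/5) = 1/(-252379/5) = -5/252379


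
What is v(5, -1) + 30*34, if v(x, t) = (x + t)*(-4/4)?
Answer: 1016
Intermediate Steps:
v(x, t) = -t - x (v(x, t) = (t + x)*(-4*¼) = (t + x)*(-1) = -t - x)
v(5, -1) + 30*34 = (-1*(-1) - 1*5) + 30*34 = (1 - 5) + 1020 = -4 + 1020 = 1016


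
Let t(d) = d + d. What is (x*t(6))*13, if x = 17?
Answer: 2652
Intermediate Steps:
t(d) = 2*d
(x*t(6))*13 = (17*(2*6))*13 = (17*12)*13 = 204*13 = 2652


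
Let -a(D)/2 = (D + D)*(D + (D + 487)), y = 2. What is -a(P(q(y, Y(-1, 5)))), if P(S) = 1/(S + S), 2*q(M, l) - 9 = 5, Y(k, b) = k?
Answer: 6820/49 ≈ 139.18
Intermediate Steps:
q(M, l) = 7 (q(M, l) = 9/2 + (½)*5 = 9/2 + 5/2 = 7)
P(S) = 1/(2*S)
a(D) = -4*D*(487 + 2*D) (a(D) = -2*(D + D)*(D + (D + 487)) = -2*2*D*(D + (487 + D)) = -2*2*D*(487 + 2*D) = -4*D*(487 + 2*D))
-a(P(q(y, Y(-1, 5)))) = -(-4)*(½)/7*(487 + 2*((½)/7)) = -(-4)*(½)*(⅐)*(487 + 2*((½)*(⅐))) = -(-4)*(487 + 2*(1/14))/14 = -(-4)*(487 + ⅐)/14 = -(-4)*3410/(14*7) = -1*(-6820/49) = 6820/49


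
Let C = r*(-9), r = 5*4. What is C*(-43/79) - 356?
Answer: -20384/79 ≈ -258.03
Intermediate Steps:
r = 20
C = -180 (C = 20*(-9) = -180)
C*(-43/79) - 356 = -(-7740)/79 - 356 = -180*(-43/79) - 356 = 7740/79 - 356 = -20384/79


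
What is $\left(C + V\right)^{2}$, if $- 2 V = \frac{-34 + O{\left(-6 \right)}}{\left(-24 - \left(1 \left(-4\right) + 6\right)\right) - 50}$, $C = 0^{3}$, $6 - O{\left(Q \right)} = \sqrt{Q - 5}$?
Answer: $\frac{\left(28 + i \sqrt{11}\right)^{2}}{23104} \approx 0.033457 + 0.0080389 i$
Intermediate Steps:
$O{\left(Q \right)} = 6 - \sqrt{-5 + Q}$ ($O{\left(Q \right)} = 6 - \sqrt{Q - 5} = 6 - \sqrt{-5 + Q}$)
$C = 0$
$V = - \frac{7}{38} - \frac{i \sqrt{11}}{152}$ ($V = - \frac{\left(-34 + \left(6 - \sqrt{-5 - 6}\right)\right) \frac{1}{\left(-24 - \left(1 \left(-4\right) + 6\right)\right) - 50}}{2} = - \frac{\left(-34 + \left(6 - \sqrt{-11}\right)\right) \frac{1}{\left(-24 - \left(-4 + 6\right)\right) - 50}}{2} = - \frac{\left(-34 + \left(6 - i \sqrt{11}\right)\right) \frac{1}{\left(-24 - 2\right) - 50}}{2} = - \frac{\left(-28 - i \sqrt{11}\right) \frac{1}{-26 - 50}}{2} = - \frac{\left(-28 - i \sqrt{11}\right) \frac{1}{-76}}{2} = - \frac{\left(-28 - i \sqrt{11}\right) \left(- \frac{1}{76}\right)}{2} = - \frac{\frac{7}{19} + \frac{i \sqrt{11}}{76}}{2} = - \frac{7}{38} - \frac{i \sqrt{11}}{152} \approx -0.18421 - 0.02182 i$)
$\left(C + V\right)^{2} = \left(0 - \left(\frac{7}{38} + \frac{i \sqrt{11}}{152}\right)\right)^{2} = \left(- \frac{7}{38} - \frac{i \sqrt{11}}{152}\right)^{2}$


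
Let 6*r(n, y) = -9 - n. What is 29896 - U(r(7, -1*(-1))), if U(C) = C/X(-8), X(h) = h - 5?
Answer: 1165936/39 ≈ 29896.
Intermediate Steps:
X(h) = -5 + h
r(n, y) = -3/2 - n/6 (r(n, y) = (-9 - n)/6 = -3/2 - n/6)
U(C) = -C/13 (U(C) = C/(-5 - 8) = C/(-13) = C*(-1/13) = -C/13)
29896 - U(r(7, -1*(-1))) = 29896 - (-1)*(-3/2 - ⅙*7)/13 = 29896 - (-1)*(-3/2 - 7/6)/13 = 29896 - (-1)*(-8)/(13*3) = 29896 - 1*8/39 = 29896 - 8/39 = 1165936/39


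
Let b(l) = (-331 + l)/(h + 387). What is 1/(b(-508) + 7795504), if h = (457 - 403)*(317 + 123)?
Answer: 24147/188238034249 ≈ 1.2828e-7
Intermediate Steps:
h = 23760 (h = 54*440 = 23760)
b(l) = -331/24147 + l/24147 (b(l) = (-331 + l)/(23760 + 387) = (-331 + l)/24147 = (-331 + l)*(1/24147) = -331/24147 + l/24147)
1/(b(-508) + 7795504) = 1/((-331/24147 + (1/24147)*(-508)) + 7795504) = 1/((-331/24147 - 508/24147) + 7795504) = 1/(-839/24147 + 7795504) = 1/(188238034249/24147) = 24147/188238034249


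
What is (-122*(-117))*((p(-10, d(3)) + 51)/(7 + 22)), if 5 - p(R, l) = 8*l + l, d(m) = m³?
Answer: -2669238/29 ≈ -92043.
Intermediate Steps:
p(R, l) = 5 - 9*l (p(R, l) = 5 - (8*l + l) = 5 - 9*l)
(-122*(-117))*((p(-10, d(3)) + 51)/(7 + 22)) = (-122*(-117))*(((5 - 9*3³) + 51)/(7 + 22)) = 14274*(((5 - 9*27) + 51)/29) = 14274*(((5 - 243) + 51)*(1/29)) = 14274*((-238 + 51)*(1/29)) = 14274*(-187*1/29) = 14274*(-187/29) = -2669238/29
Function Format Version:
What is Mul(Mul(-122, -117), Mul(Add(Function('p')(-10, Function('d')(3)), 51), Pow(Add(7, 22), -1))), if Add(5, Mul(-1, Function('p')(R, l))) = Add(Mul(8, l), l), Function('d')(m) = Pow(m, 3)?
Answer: Rational(-2669238, 29) ≈ -92043.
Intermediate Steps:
Function('p')(R, l) = Add(5, Mul(-9, l)) (Function('p')(R, l) = Add(5, Mul(-1, Add(Mul(8, l), l))) = Add(5, Mul(-1, Mul(9, l))) = Add(5, Mul(-9, l)))
Mul(Mul(-122, -117), Mul(Add(Function('p')(-10, Function('d')(3)), 51), Pow(Add(7, 22), -1))) = Mul(Mul(-122, -117), Mul(Add(Add(5, Mul(-9, Pow(3, 3))), 51), Pow(Add(7, 22), -1))) = Mul(14274, Mul(Add(Add(5, Mul(-9, 27)), 51), Pow(29, -1))) = Mul(14274, Mul(Add(Add(5, -243), 51), Rational(1, 29))) = Mul(14274, Mul(Add(-238, 51), Rational(1, 29))) = Mul(14274, Mul(-187, Rational(1, 29))) = Mul(14274, Rational(-187, 29)) = Rational(-2669238, 29)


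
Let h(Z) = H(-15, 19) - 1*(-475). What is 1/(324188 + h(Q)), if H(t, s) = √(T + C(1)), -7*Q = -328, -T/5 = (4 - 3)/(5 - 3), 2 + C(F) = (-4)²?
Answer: 649326/210812127115 - √46/210812127115 ≈ 3.0801e-6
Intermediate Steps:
C(F) = 14 (C(F) = -2 + (-4)² = -2 + 16 = 14)
T = -5/2 (T = -5*(4 - 3)/(5 - 3) = -5/2 ≈ -2.5000)
Q = 328/7 (Q = -⅐*(-328) = 328/7 ≈ 46.857)
H(t, s) = √46/2 (H(t, s) = √(-5/2 + 14) = √(23/2) = √46/2)
h(Z) = 475 + √46/2 (h(Z) = √46/2 - 1*(-475) = √46/2 + 475 = 475 + √46/2)
1/(324188 + h(Q)) = 1/(324188 + (475 + √46/2)) = 1/(324663 + √46/2)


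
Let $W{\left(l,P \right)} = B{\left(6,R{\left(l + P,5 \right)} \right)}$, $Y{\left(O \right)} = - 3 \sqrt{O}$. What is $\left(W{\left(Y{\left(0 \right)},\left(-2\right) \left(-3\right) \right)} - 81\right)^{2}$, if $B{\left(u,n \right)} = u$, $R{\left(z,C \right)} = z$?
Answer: $5625$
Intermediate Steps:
$W{\left(l,P \right)} = 6$
$\left(W{\left(Y{\left(0 \right)},\left(-2\right) \left(-3\right) \right)} - 81\right)^{2} = \left(6 - 81\right)^{2} = \left(-75\right)^{2} = 5625$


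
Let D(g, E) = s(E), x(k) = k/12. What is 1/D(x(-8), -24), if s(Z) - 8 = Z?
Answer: -1/16 ≈ -0.062500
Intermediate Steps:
x(k) = k/12 (x(k) = k*(1/12) = k/12)
s(Z) = 8 + Z
D(g, E) = 8 + E
1/D(x(-8), -24) = 1/(8 - 24) = 1/(-16) = -1/16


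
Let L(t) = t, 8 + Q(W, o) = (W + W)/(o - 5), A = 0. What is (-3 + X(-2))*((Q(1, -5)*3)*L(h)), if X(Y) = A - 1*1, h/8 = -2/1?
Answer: -7872/5 ≈ -1574.4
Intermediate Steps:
h = -16 (h = 8*(-2/1) = 8*(-2*1) = 8*(-2) = -16)
Q(W, o) = -8 + 2*W/(-5 + o) (Q(W, o) = -8 + (W + W)/(o - 5) = -8 + (2*W)/(-5 + o) = -8 + 2*W/(-5 + o))
X(Y) = -1 (X(Y) = 0 - 1*1 = 0 - 1 = -1)
(-3 + X(-2))*((Q(1, -5)*3)*L(h)) = (-3 - 1)*(((2*(20 + 1 - 4*(-5))/(-5 - 5))*3)*(-16)) = -4*(2*(20 + 1 + 20)/(-10))*3*(-16) = -4*(2*(-⅒)*41)*3*(-16) = -4*(-41/5*3)*(-16) = -(-492)*(-16)/5 = -4*1968/5 = -7872/5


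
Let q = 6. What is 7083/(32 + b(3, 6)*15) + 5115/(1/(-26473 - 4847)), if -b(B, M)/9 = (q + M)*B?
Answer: -773454297483/4828 ≈ -1.6020e+8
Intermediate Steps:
b(B, M) = -9*B*(6 + M) (b(B, M) = -9*(6 + M)*B = -9*B*(6 + M))
7083/(32 + b(3, 6)*15) + 5115/(1/(-26473 - 4847)) = 7083/(32 - 9*3*(6 + 6)*15) + 5115/(1/(-26473 - 4847)) = 7083/(32 - 9*3*12*15) + 5115/(1/(-31320)) = 7083/(32 - 324*15) + 5115/(-1/31320) = 7083/(32 - 4860) + 5115*(-31320) = 7083/(-4828) - 160201800 = 7083*(-1/4828) - 160201800 = -7083/4828 - 160201800 = -773454297483/4828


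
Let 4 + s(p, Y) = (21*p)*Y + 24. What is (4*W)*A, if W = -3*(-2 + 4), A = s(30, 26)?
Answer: -393600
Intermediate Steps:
s(p, Y) = 20 + 21*Y*p (s(p, Y) = -4 + ((21*p)*Y + 24) = -4 + (21*Y*p + 24) = -4 + (24 + 21*Y*p) = 20 + 21*Y*p)
A = 16400 (A = 20 + 21*26*30 = 20 + 16380 = 16400)
W = -6 (W = -3*2 = -6)
(4*W)*A = (4*(-6))*16400 = -24*16400 = -393600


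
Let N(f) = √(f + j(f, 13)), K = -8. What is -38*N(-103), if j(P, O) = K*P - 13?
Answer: -76*√177 ≈ -1011.1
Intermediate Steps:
j(P, O) = -13 - 8*P (j(P, O) = -8*P - 13 = -13 - 8*P)
N(f) = √(-13 - 7*f) (N(f) = √(f + (-13 - 8*f)) = √(-13 - 7*f))
-38*N(-103) = -38*√(-13 - 7*(-103)) = -38*√(-13 + 721) = -76*√177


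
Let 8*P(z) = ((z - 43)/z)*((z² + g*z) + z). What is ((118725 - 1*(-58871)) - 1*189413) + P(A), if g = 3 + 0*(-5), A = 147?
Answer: -9854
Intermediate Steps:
g = 3 (g = 3 + 0 = 3)
P(z) = (-43 + z)*(z² + 4*z)/(8*z) (P(z) = (((z - 43)/z)*((z² + 3*z) + z))/8 = (((-43 + z)/z)*(z² + 4*z))/8 = ((-43 + z)*(z² + 4*z)/z)/8 = (-43 + z)*(z² + 4*z)/(8*z))
((118725 - 1*(-58871)) - 1*189413) + P(A) = ((118725 - 1*(-58871)) - 1*189413) + (-43/2 - 39/8*147 + (⅛)*147²) = ((118725 + 58871) - 189413) + (-43/2 - 5733/8 + (⅛)*21609) = (177596 - 189413) + (-43/2 - 5733/8 + 21609/8) = -11817 + 1963 = -9854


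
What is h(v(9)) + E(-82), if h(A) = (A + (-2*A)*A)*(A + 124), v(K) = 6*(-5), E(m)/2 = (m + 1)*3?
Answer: -172506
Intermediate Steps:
E(m) = 6 + 6*m (E(m) = 2*((m + 1)*3) = 2*((1 + m)*3) = 2*(3 + 3*m) = 6 + 6*m)
v(K) = -30
h(A) = (124 + A)*(A - 2*A²) (h(A) = (A - 2*A²)*(124 + A) = (124 + A)*(A - 2*A²))
h(v(9)) + E(-82) = -30*(124 - 247*(-30) - 2*(-30)²) + (6 + 6*(-82)) = -30*(124 + 7410 - 2*900) + (6 - 492) = -30*(124 + 7410 - 1800) - 486 = -30*5734 - 486 = -172020 - 486 = -172506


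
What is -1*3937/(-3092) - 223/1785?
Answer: 6338029/5519220 ≈ 1.1484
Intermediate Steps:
-1*3937/(-3092) - 223/1785 = -3937*(-1/3092) - 223*1/1785 = 3937/3092 - 223/1785 = 6338029/5519220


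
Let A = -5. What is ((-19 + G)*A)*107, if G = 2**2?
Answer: 8025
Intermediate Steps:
G = 4
((-19 + G)*A)*107 = ((-19 + 4)*(-5))*107 = -15*(-5)*107 = 75*107 = 8025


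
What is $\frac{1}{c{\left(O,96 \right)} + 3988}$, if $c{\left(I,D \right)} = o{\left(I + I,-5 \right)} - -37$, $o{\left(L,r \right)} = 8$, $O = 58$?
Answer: $\frac{1}{4033} \approx 0.00024795$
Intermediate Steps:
$c{\left(I,D \right)} = 45$ ($c{\left(I,D \right)} = 8 - -37 = 8 + 37 = 45$)
$\frac{1}{c{\left(O,96 \right)} + 3988} = \frac{1}{45 + 3988} = \frac{1}{4033}$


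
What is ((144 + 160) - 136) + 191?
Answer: 359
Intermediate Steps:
((144 + 160) - 136) + 191 = (304 - 136) + 191 = 168 + 191 = 359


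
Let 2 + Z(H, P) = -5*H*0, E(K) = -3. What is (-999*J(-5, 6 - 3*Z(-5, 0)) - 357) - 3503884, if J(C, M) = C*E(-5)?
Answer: -3519226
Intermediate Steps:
Z(H, P) = -2 (Z(H, P) = -2 - 5*H*0 = -2 + 0 = -2)
J(C, M) = -3*C (J(C, M) = C*(-3) = -3*C)
(-999*J(-5, 6 - 3*Z(-5, 0)) - 357) - 3503884 = (-(-2997)*(-5) - 357) - 3503884 = (-999*15 - 357) - 3503884 = (-14985 - 357) - 3503884 = -15342 - 3503884 = -3519226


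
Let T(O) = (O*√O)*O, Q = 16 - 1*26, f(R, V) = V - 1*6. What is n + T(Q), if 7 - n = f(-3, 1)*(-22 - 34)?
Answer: -273 + 100*I*√10 ≈ -273.0 + 316.23*I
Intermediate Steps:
f(R, V) = -6 + V (f(R, V) = V - 6 = -6 + V)
Q = -10 (Q = 16 - 26 = -10)
T(O) = O^(5/2) (T(O) = O^(3/2)*O = O^(5/2))
n = -273 (n = 7 - (-6 + 1)*(-22 - 34) = 7 - (-5)*(-56) = 7 - 1*280 = 7 - 280 = -273)
n + T(Q) = -273 + (-10)^(5/2) = -273 + 100*I*√10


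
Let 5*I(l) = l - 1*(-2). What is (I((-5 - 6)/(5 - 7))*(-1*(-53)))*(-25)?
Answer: -3975/2 ≈ -1987.5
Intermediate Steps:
I(l) = ⅖ + l/5 (I(l) = (l - 1*(-2))/5 = (l + 2)/5 = (2 + l)/5 = ⅖ + l/5)
(I((-5 - 6)/(5 - 7))*(-1*(-53)))*(-25) = ((⅖ + ((-5 - 6)/(5 - 7))/5)*(-1*(-53)))*(-25) = ((⅖ + (-11/(-2))/5)*53)*(-25) = ((⅖ + (-11*(-½))/5)*53)*(-25) = ((⅖ + (⅕)*(11/2))*53)*(-25) = ((⅖ + 11/10)*53)*(-25) = ((3/2)*53)*(-25) = (159/2)*(-25) = -3975/2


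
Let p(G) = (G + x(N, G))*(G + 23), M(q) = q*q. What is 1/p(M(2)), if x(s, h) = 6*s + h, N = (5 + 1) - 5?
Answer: 1/378 ≈ 0.0026455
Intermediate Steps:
M(q) = q²
N = 1 (N = 6 - 5 = 1)
x(s, h) = h + 6*s
p(G) = (6 + 2*G)*(23 + G) (p(G) = (G + (G + 6*1))*(G + 23) = (G + (G + 6))*(23 + G) = (G + (6 + G))*(23 + G) = (6 + 2*G)*(23 + G))
1/p(M(2)) = 1/(138 + 2*(2²)² + 52*2²) = 1/(138 + 2*4² + 52*4) = 1/(138 + 2*16 + 208) = 1/(138 + 32 + 208) = 1/378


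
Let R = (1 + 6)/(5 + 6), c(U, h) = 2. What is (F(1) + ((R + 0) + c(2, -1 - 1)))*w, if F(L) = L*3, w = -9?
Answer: -558/11 ≈ -50.727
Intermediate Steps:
R = 7/11 ≈ 0.63636
F(L) = 3*L
(F(1) + ((R + 0) + c(2, -1 - 1)))*w = (3*1 + ((7/11 + 0) + 2))*(-9) = (3 + (7/11 + 2))*(-9) = (3 + 29/11)*(-9) = (62/11)*(-9) = -558/11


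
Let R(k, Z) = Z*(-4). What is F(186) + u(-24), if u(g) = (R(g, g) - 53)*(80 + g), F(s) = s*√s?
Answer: 2408 + 186*√186 ≈ 4944.7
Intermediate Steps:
R(k, Z) = -4*Z
F(s) = s^(3/2)
u(g) = (-53 - 4*g)*(80 + g) (u(g) = (-4*g - 53)*(80 + g) = (-53 - 4*g)*(80 + g))
F(186) + u(-24) = 186^(3/2) + (-4240 - 373*(-24) - 4*(-24)²) = 186*√186 + (-4240 + 8952 - 4*576) = 186*√186 + (-4240 + 8952 - 2304) = 186*√186 + 2408 = 2408 + 186*√186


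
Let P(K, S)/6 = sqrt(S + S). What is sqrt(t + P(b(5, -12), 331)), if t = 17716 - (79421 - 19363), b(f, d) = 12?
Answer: sqrt(-42342 + 6*sqrt(662)) ≈ 205.4*I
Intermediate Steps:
P(K, S) = 6*sqrt(2)*sqrt(S) (P(K, S) = 6*sqrt(S + S) = 6*sqrt(2*S) = 6*(sqrt(2)*sqrt(S)) = 6*sqrt(2)*sqrt(S))
t = -42342 (t = 17716 - 1*60058 = 17716 - 60058 = -42342)
sqrt(t + P(b(5, -12), 331)) = sqrt(-42342 + 6*sqrt(2)*sqrt(331)) = sqrt(-42342 + 6*sqrt(662))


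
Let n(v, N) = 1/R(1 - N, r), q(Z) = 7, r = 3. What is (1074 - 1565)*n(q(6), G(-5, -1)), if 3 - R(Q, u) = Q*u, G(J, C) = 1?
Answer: -491/3 ≈ -163.67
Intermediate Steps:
R(Q, u) = 3 - Q*u
n(v, N) = 1/(3*N) (n(v, N) = 1/(3 - 1*(1 - N)*3) = 1/(3 + (-3 + 3*N)) = 1/(3*N))
(1074 - 1565)*n(q(6), G(-5, -1)) = (1074 - 1565)*((⅓)/1) = -491/3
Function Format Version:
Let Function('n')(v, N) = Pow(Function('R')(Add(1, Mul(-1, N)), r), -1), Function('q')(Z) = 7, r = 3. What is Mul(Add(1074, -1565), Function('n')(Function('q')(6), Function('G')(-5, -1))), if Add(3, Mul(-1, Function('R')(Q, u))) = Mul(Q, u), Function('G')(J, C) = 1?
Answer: Rational(-491, 3) ≈ -163.67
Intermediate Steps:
Function('R')(Q, u) = Add(3, Mul(-1, Q, u)) (Function('R')(Q, u) = Add(3, Mul(-1, Mul(Q, u))) = Add(3, Mul(-1, Q, u)))
Function('n')(v, N) = Mul(Rational(1, 3), Pow(N, -1)) (Function('n')(v, N) = Pow(Add(3, Mul(-1, Add(1, Mul(-1, N)), 3)), -1) = Pow(Add(3, Add(-3, Mul(3, N))), -1) = Pow(Mul(3, N), -1) = Mul(Rational(1, 3), Pow(N, -1)))
Mul(Add(1074, -1565), Function('n')(Function('q')(6), Function('G')(-5, -1))) = Mul(Add(1074, -1565), Mul(Rational(1, 3), Pow(1, -1))) = Mul(-491, Mul(Rational(1, 3), 1)) = Mul(-491, Rational(1, 3)) = Rational(-491, 3)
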